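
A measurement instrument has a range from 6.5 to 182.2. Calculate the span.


Span = upper range - lower range.
Span = 182.2 - (6.5)
Span = 175.7

175.7


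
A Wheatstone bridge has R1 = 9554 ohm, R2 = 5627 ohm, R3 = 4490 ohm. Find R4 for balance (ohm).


At balance: R1*R4 = R2*R3, so R4 = R2*R3/R1.
R4 = 5627 * 4490 / 9554
R4 = 25265230 / 9554
R4 = 2644.47 ohm

2644.47 ohm


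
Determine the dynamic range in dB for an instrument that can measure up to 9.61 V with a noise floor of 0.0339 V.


Dynamic range = 20 * log10(Vmax / Vnoise).
DR = 20 * log10(9.61 / 0.0339)
DR = 20 * log10(283.48)
DR = 49.05 dB

49.05 dB


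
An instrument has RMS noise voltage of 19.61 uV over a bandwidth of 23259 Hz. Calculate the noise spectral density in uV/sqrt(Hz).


Noise spectral density = Vrms / sqrt(BW).
NSD = 19.61 / sqrt(23259)
NSD = 19.61 / 152.509
NSD = 0.1286 uV/sqrt(Hz)

0.1286 uV/sqrt(Hz)


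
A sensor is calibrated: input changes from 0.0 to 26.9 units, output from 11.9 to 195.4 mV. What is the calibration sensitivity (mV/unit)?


Sensitivity = (y2 - y1) / (x2 - x1).
S = (195.4 - 11.9) / (26.9 - 0.0)
S = 183.5 / 26.9
S = 6.8216 mV/unit

6.8216 mV/unit


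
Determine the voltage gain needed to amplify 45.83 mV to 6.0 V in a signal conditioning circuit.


Gain = Vout / Vin (converting to same units).
G = 6.0 V / 45.83 mV
G = 6000.0 mV / 45.83 mV
G = 130.92

130.92


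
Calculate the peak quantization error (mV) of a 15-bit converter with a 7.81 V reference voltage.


The maximum quantization error is +/- LSB/2.
LSB = Vref / 2^n = 7.81 / 32768 = 0.00023834 V
Max error = LSB / 2 = 0.00023834 / 2 = 0.00011917 V
Max error = 0.1192 mV

0.1192 mV


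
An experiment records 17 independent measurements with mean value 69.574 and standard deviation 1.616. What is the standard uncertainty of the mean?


The standard uncertainty for Type A evaluation is u = s / sqrt(n).
u = 1.616 / sqrt(17)
u = 1.616 / 4.1231
u = 0.3919

0.3919


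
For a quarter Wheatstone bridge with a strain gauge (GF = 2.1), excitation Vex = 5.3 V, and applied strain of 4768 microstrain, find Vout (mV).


Quarter bridge output: Vout = (GF * epsilon * Vex) / 4.
Vout = (2.1 * 4768e-6 * 5.3) / 4
Vout = 0.05306784 / 4 V
Vout = 0.01326696 V = 13.267 mV

13.267 mV


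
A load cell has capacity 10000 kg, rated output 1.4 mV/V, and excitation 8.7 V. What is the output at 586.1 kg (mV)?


Vout = rated_output * Vex * (load / capacity).
Vout = 1.4 * 8.7 * (586.1 / 10000)
Vout = 1.4 * 8.7 * 0.05861
Vout = 0.714 mV

0.714 mV


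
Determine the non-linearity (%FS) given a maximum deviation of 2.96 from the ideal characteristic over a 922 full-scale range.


Linearity error = (max deviation / full scale) * 100%.
Linearity = (2.96 / 922) * 100
Linearity = 0.321 %FS

0.321 %FS


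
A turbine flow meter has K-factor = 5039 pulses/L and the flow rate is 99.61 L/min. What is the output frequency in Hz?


Frequency = K * Q / 60 (converting L/min to L/s).
f = 5039 * 99.61 / 60
f = 501934.79 / 60
f = 8365.58 Hz

8365.58 Hz


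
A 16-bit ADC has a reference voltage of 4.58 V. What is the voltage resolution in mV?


The resolution (LSB) of an ADC is Vref / 2^n.
LSB = 4.58 / 2^16
LSB = 4.58 / 65536
LSB = 6.989e-05 V = 0.06988525 mV

0.06988525 mV


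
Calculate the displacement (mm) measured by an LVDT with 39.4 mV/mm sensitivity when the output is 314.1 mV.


Displacement = Vout / sensitivity.
d = 314.1 / 39.4
d = 7.972 mm

7.972 mm


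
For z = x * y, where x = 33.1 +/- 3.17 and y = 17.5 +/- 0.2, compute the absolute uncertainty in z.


For a product z = x*y, the relative uncertainty is:
uz/z = sqrt((ux/x)^2 + (uy/y)^2)
Relative uncertainties: ux/x = 3.17/33.1 = 0.09577
uy/y = 0.2/17.5 = 0.011429
z = 33.1 * 17.5 = 579.2
uz = 579.2 * sqrt(0.09577^2 + 0.011429^2) = 55.869

55.869


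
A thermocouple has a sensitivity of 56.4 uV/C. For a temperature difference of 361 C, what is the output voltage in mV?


The thermocouple output V = sensitivity * dT.
V = 56.4 uV/C * 361 C
V = 20360.4 uV
V = 20.36 mV

20.36 mV


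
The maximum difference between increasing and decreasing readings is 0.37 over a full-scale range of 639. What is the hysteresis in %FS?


Hysteresis = (max difference / full scale) * 100%.
H = (0.37 / 639) * 100
H = 0.058 %FS

0.058 %FS


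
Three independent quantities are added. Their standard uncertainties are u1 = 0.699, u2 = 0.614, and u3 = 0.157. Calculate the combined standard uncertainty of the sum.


For a sum of independent quantities, uc = sqrt(u1^2 + u2^2 + u3^2).
uc = sqrt(0.699^2 + 0.614^2 + 0.157^2)
uc = sqrt(0.488601 + 0.376996 + 0.024649)
uc = 0.9435

0.9435


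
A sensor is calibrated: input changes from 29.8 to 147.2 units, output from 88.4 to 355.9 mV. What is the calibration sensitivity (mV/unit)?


Sensitivity = (y2 - y1) / (x2 - x1).
S = (355.9 - 88.4) / (147.2 - 29.8)
S = 267.5 / 117.4
S = 2.2785 mV/unit

2.2785 mV/unit


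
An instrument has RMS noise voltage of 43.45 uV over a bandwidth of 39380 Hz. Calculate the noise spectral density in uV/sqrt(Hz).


Noise spectral density = Vrms / sqrt(BW).
NSD = 43.45 / sqrt(39380)
NSD = 43.45 / 198.4439
NSD = 0.219 uV/sqrt(Hz)

0.219 uV/sqrt(Hz)


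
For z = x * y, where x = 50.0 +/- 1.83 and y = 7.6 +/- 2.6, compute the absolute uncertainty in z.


For a product z = x*y, the relative uncertainty is:
uz/z = sqrt((ux/x)^2 + (uy/y)^2)
Relative uncertainties: ux/x = 1.83/50.0 = 0.0366
uy/y = 2.6/7.6 = 0.342105
z = 50.0 * 7.6 = 380.0
uz = 380.0 * sqrt(0.0366^2 + 0.342105^2) = 130.742

130.742


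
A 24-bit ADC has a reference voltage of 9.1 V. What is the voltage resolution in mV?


The resolution (LSB) of an ADC is Vref / 2^n.
LSB = 9.1 / 2^24
LSB = 9.1 / 16777216
LSB = 5.4e-07 V = 0.0005424 mV

0.0005424 mV


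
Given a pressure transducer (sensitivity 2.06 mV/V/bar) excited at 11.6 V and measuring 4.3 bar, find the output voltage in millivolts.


Output = sensitivity * Vex * P.
Vout = 2.06 * 11.6 * 4.3
Vout = 23.896 * 4.3
Vout = 102.75 mV

102.75 mV


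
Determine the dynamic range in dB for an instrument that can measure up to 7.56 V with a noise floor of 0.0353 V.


Dynamic range = 20 * log10(Vmax / Vnoise).
DR = 20 * log10(7.56 / 0.0353)
DR = 20 * log10(214.16)
DR = 46.61 dB

46.61 dB


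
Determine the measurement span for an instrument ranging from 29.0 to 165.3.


Span = upper range - lower range.
Span = 165.3 - (29.0)
Span = 136.3

136.3


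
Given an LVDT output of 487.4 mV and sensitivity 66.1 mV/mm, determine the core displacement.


Displacement = Vout / sensitivity.
d = 487.4 / 66.1
d = 7.374 mm

7.374 mm


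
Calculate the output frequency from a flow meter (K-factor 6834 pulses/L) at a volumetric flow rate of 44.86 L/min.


Frequency = K * Q / 60 (converting L/min to L/s).
f = 6834 * 44.86 / 60
f = 306573.24 / 60
f = 5109.55 Hz

5109.55 Hz


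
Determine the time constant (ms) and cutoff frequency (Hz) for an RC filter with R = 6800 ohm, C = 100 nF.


Time constant: tau = R * C.
tau = 6800 * 1.00e-07 = 0.00068 s
tau = 0.68 ms
Cutoff frequency: fc = 1 / (2*pi*R*C).
fc = 1 / (2*pi*0.00068) = 234.05 Hz

tau = 0.68 ms, fc = 234.05 Hz


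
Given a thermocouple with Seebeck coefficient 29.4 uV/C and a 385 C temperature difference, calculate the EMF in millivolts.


The thermocouple output V = sensitivity * dT.
V = 29.4 uV/C * 385 C
V = 11319.0 uV
V = 11.319 mV

11.319 mV


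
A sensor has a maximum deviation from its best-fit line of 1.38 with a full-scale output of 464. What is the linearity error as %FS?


Linearity error = (max deviation / full scale) * 100%.
Linearity = (1.38 / 464) * 100
Linearity = 0.297 %FS

0.297 %FS


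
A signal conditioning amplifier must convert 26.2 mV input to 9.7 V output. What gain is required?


Gain = Vout / Vin (converting to same units).
G = 9.7 V / 26.2 mV
G = 9700.0 mV / 26.2 mV
G = 370.23

370.23


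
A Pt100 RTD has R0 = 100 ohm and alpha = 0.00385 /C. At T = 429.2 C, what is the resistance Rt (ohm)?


The RTD equation: Rt = R0 * (1 + alpha * T).
Rt = 100 * (1 + 0.00385 * 429.2)
Rt = 100 * (1 + 1.65242)
Rt = 100 * 2.65242
Rt = 265.242 ohm

265.242 ohm


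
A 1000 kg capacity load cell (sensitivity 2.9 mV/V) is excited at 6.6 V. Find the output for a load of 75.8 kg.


Vout = rated_output * Vex * (load / capacity).
Vout = 2.9 * 6.6 * (75.8 / 1000)
Vout = 2.9 * 6.6 * 0.0758
Vout = 1.451 mV

1.451 mV


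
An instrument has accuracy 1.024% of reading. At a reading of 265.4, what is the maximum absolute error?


Absolute error = (accuracy% / 100) * reading.
Error = (1.024 / 100) * 265.4
Error = 0.01024 * 265.4
Error = 2.7177

2.7177


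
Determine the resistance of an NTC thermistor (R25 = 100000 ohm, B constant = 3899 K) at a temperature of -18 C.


NTC thermistor equation: Rt = R25 * exp(B * (1/T - 1/T25)).
T in Kelvin: 255.15 K, T25 = 298.15 K
1/T - 1/T25 = 1/255.15 - 1/298.15 = 0.00056525
B * (1/T - 1/T25) = 3899 * 0.00056525 = 2.2039
Rt = 100000 * exp(2.2039) = 906025.3 ohm

906025.3 ohm


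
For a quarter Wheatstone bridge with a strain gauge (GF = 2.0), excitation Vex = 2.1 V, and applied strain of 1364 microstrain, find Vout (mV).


Quarter bridge output: Vout = (GF * epsilon * Vex) / 4.
Vout = (2.0 * 1364e-6 * 2.1) / 4
Vout = 0.0057288 / 4 V
Vout = 0.0014322 V = 1.4322 mV

1.4322 mV


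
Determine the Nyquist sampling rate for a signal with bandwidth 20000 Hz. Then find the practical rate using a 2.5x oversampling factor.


By Nyquist theorem, fs_min = 2 * fmax.
fs_min = 2 * 20000 = 40000 Hz
Practical rate = 2.5 * fs_min = 2.5 * 40000 = 100000 Hz

fs_min = 40000 Hz, fs_practical = 100000 Hz


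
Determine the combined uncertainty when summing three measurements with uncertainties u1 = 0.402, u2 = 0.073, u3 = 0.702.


For a sum of independent quantities, uc = sqrt(u1^2 + u2^2 + u3^2).
uc = sqrt(0.402^2 + 0.073^2 + 0.702^2)
uc = sqrt(0.161604 + 0.005329 + 0.492804)
uc = 0.8122

0.8122


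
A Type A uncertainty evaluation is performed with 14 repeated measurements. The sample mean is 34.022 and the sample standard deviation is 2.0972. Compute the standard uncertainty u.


The standard uncertainty for Type A evaluation is u = s / sqrt(n).
u = 2.0972 / sqrt(14)
u = 2.0972 / 3.7417
u = 0.5605

0.5605


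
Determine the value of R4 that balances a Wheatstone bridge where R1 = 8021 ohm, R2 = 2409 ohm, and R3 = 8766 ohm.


At balance: R1*R4 = R2*R3, so R4 = R2*R3/R1.
R4 = 2409 * 8766 / 8021
R4 = 21117294 / 8021
R4 = 2632.75 ohm

2632.75 ohm


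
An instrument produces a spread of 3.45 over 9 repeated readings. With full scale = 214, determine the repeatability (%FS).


Repeatability = (spread / full scale) * 100%.
R = (3.45 / 214) * 100
R = 1.612 %FS

1.612 %FS


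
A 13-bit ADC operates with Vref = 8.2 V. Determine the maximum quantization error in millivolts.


The maximum quantization error is +/- LSB/2.
LSB = Vref / 2^n = 8.2 / 8192 = 0.00100098 V
Max error = LSB / 2 = 0.00100098 / 2 = 0.00050049 V
Max error = 0.5005 mV

0.5005 mV


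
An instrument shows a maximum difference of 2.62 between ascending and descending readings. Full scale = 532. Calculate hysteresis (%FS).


Hysteresis = (max difference / full scale) * 100%.
H = (2.62 / 532) * 100
H = 0.492 %FS

0.492 %FS


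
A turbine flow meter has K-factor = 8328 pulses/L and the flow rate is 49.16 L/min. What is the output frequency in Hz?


Frequency = K * Q / 60 (converting L/min to L/s).
f = 8328 * 49.16 / 60
f = 409404.48 / 60
f = 6823.41 Hz

6823.41 Hz


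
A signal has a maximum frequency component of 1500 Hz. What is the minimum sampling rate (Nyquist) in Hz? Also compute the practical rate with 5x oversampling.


By Nyquist theorem, fs_min = 2 * fmax.
fs_min = 2 * 1500 = 3000 Hz
Practical rate = 5 * fs_min = 5 * 3000 = 15000 Hz

fs_min = 3000 Hz, fs_practical = 15000 Hz


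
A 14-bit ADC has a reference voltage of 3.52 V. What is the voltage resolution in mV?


The resolution (LSB) of an ADC is Vref / 2^n.
LSB = 3.52 / 2^14
LSB = 3.52 / 16384
LSB = 0.00021484 V = 0.21484375 mV

0.21484375 mV


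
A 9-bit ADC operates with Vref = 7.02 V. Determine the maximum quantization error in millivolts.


The maximum quantization error is +/- LSB/2.
LSB = Vref / 2^n = 7.02 / 512 = 0.01371094 V
Max error = LSB / 2 = 0.01371094 / 2 = 0.00685547 V
Max error = 6.8555 mV

6.8555 mV


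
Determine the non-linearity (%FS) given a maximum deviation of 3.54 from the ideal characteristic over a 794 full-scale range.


Linearity error = (max deviation / full scale) * 100%.
Linearity = (3.54 / 794) * 100
Linearity = 0.446 %FS

0.446 %FS


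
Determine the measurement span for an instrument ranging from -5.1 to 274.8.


Span = upper range - lower range.
Span = 274.8 - (-5.1)
Span = 279.9

279.9


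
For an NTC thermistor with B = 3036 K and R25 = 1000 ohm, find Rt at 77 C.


NTC thermistor equation: Rt = R25 * exp(B * (1/T - 1/T25)).
T in Kelvin: 350.15 K, T25 = 298.15 K
1/T - 1/T25 = 1/350.15 - 1/298.15 = -0.0004981
B * (1/T - 1/T25) = 3036 * -0.0004981 = -1.5122
Rt = 1000 * exp(-1.5122) = 220.4 ohm

220.4 ohm


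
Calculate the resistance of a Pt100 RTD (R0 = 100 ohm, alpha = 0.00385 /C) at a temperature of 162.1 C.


The RTD equation: Rt = R0 * (1 + alpha * T).
Rt = 100 * (1 + 0.00385 * 162.1)
Rt = 100 * (1 + 0.624085)
Rt = 100 * 1.624085
Rt = 162.409 ohm

162.409 ohm


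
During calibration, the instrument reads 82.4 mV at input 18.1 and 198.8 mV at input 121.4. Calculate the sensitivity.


Sensitivity = (y2 - y1) / (x2 - x1).
S = (198.8 - 82.4) / (121.4 - 18.1)
S = 116.4 / 103.3
S = 1.1268 mV/unit

1.1268 mV/unit


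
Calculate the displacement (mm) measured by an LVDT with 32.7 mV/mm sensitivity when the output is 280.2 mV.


Displacement = Vout / sensitivity.
d = 280.2 / 32.7
d = 8.569 mm

8.569 mm


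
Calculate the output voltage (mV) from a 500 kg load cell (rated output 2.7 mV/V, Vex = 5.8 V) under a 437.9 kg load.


Vout = rated_output * Vex * (load / capacity).
Vout = 2.7 * 5.8 * (437.9 / 500)
Vout = 2.7 * 5.8 * 0.8758
Vout = 13.715 mV

13.715 mV


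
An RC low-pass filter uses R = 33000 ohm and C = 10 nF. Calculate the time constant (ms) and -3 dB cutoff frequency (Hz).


Time constant: tau = R * C.
tau = 33000 * 1.00e-08 = 0.00033 s
tau = 0.33 ms
Cutoff frequency: fc = 1 / (2*pi*R*C).
fc = 1 / (2*pi*0.00033) = 482.29 Hz

tau = 0.33 ms, fc = 482.29 Hz


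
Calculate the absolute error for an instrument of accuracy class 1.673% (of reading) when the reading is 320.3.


Absolute error = (accuracy% / 100) * reading.
Error = (1.673 / 100) * 320.3
Error = 0.01673 * 320.3
Error = 5.3586

5.3586


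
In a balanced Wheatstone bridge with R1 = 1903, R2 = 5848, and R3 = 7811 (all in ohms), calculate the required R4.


At balance: R1*R4 = R2*R3, so R4 = R2*R3/R1.
R4 = 5848 * 7811 / 1903
R4 = 45678728 / 1903
R4 = 24003.54 ohm

24003.54 ohm


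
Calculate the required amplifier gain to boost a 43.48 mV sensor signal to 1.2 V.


Gain = Vout / Vin (converting to same units).
G = 1.2 V / 43.48 mV
G = 1200.0 mV / 43.48 mV
G = 27.6

27.6


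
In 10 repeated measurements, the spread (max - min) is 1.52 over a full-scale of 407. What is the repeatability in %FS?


Repeatability = (spread / full scale) * 100%.
R = (1.52 / 407) * 100
R = 0.373 %FS

0.373 %FS


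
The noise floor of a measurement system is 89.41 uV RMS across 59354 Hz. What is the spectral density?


Noise spectral density = Vrms / sqrt(BW).
NSD = 89.41 / sqrt(59354)
NSD = 89.41 / 243.6268
NSD = 0.367 uV/sqrt(Hz)

0.367 uV/sqrt(Hz)


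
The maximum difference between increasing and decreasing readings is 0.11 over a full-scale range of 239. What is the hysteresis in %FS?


Hysteresis = (max difference / full scale) * 100%.
H = (0.11 / 239) * 100
H = 0.046 %FS

0.046 %FS


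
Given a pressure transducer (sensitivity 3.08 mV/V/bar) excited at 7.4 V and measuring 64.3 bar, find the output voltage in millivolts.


Output = sensitivity * Vex * P.
Vout = 3.08 * 7.4 * 64.3
Vout = 22.792 * 64.3
Vout = 1465.53 mV

1465.53 mV


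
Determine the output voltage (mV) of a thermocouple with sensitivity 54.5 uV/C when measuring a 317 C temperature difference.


The thermocouple output V = sensitivity * dT.
V = 54.5 uV/C * 317 C
V = 17276.5 uV
V = 17.276 mV

17.276 mV


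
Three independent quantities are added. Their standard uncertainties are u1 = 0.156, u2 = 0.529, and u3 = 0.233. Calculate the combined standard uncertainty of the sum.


For a sum of independent quantities, uc = sqrt(u1^2 + u2^2 + u3^2).
uc = sqrt(0.156^2 + 0.529^2 + 0.233^2)
uc = sqrt(0.024336 + 0.279841 + 0.054289)
uc = 0.5987

0.5987


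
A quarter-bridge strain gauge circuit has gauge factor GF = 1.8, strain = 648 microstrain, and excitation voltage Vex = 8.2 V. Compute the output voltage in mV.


Quarter bridge output: Vout = (GF * epsilon * Vex) / 4.
Vout = (1.8 * 648e-6 * 8.2) / 4
Vout = 0.00956448 / 4 V
Vout = 0.00239112 V = 2.3911 mV

2.3911 mV


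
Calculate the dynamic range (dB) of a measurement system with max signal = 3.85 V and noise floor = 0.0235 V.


Dynamic range = 20 * log10(Vmax / Vnoise).
DR = 20 * log10(3.85 / 0.0235)
DR = 20 * log10(163.83)
DR = 44.29 dB

44.29 dB


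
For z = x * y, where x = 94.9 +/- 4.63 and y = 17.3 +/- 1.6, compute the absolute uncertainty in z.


For a product z = x*y, the relative uncertainty is:
uz/z = sqrt((ux/x)^2 + (uy/y)^2)
Relative uncertainties: ux/x = 4.63/94.9 = 0.048788
uy/y = 1.6/17.3 = 0.092486
z = 94.9 * 17.3 = 1641.8
uz = 1641.8 * sqrt(0.048788^2 + 0.092486^2) = 171.672

171.672


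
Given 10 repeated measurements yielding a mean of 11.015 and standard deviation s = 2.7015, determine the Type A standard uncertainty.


The standard uncertainty for Type A evaluation is u = s / sqrt(n).
u = 2.7015 / sqrt(10)
u = 2.7015 / 3.1623
u = 0.8543

0.8543


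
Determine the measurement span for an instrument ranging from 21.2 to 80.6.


Span = upper range - lower range.
Span = 80.6 - (21.2)
Span = 59.4

59.4


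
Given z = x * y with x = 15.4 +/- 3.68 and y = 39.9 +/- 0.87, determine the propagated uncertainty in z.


For a product z = x*y, the relative uncertainty is:
uz/z = sqrt((ux/x)^2 + (uy/y)^2)
Relative uncertainties: ux/x = 3.68/15.4 = 0.238961
uy/y = 0.87/39.9 = 0.021805
z = 15.4 * 39.9 = 614.5
uz = 614.5 * sqrt(0.238961^2 + 0.021805^2) = 147.442

147.442


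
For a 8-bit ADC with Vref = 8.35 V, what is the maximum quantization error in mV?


The maximum quantization error is +/- LSB/2.
LSB = Vref / 2^n = 8.35 / 256 = 0.03261719 V
Max error = LSB / 2 = 0.03261719 / 2 = 0.01630859 V
Max error = 16.3086 mV

16.3086 mV


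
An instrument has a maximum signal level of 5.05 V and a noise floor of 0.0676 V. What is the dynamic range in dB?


Dynamic range = 20 * log10(Vmax / Vnoise).
DR = 20 * log10(5.05 / 0.0676)
DR = 20 * log10(74.7)
DR = 37.47 dB

37.47 dB


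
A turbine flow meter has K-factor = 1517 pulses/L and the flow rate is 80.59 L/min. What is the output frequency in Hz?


Frequency = K * Q / 60 (converting L/min to L/s).
f = 1517 * 80.59 / 60
f = 122255.03 / 60
f = 2037.58 Hz

2037.58 Hz


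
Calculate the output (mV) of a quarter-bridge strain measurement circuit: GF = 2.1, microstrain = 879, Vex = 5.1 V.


Quarter bridge output: Vout = (GF * epsilon * Vex) / 4.
Vout = (2.1 * 879e-6 * 5.1) / 4
Vout = 0.00941409 / 4 V
Vout = 0.00235352 V = 2.3535 mV

2.3535 mV


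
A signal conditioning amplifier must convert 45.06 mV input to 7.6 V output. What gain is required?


Gain = Vout / Vin (converting to same units).
G = 7.6 V / 45.06 mV
G = 7600.0 mV / 45.06 mV
G = 168.66

168.66


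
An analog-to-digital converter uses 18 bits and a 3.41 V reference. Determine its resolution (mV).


The resolution (LSB) of an ADC is Vref / 2^n.
LSB = 3.41 / 2^18
LSB = 3.41 / 262144
LSB = 1.301e-05 V = 0.01300812 mV

0.01300812 mV


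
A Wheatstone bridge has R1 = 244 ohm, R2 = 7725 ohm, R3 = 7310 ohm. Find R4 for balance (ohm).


At balance: R1*R4 = R2*R3, so R4 = R2*R3/R1.
R4 = 7725 * 7310 / 244
R4 = 56469750 / 244
R4 = 231433.4 ohm

231433.4 ohm


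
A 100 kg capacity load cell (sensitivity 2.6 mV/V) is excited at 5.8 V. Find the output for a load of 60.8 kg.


Vout = rated_output * Vex * (load / capacity).
Vout = 2.6 * 5.8 * (60.8 / 100)
Vout = 2.6 * 5.8 * 0.608
Vout = 9.169 mV

9.169 mV


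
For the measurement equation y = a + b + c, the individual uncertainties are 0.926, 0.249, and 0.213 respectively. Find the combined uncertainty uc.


For a sum of independent quantities, uc = sqrt(u1^2 + u2^2 + u3^2).
uc = sqrt(0.926^2 + 0.249^2 + 0.213^2)
uc = sqrt(0.857476 + 0.062001 + 0.045369)
uc = 0.9823

0.9823


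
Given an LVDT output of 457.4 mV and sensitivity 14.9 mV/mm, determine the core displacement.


Displacement = Vout / sensitivity.
d = 457.4 / 14.9
d = 30.698 mm

30.698 mm


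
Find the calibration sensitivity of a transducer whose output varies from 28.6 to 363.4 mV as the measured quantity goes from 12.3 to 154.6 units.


Sensitivity = (y2 - y1) / (x2 - x1).
S = (363.4 - 28.6) / (154.6 - 12.3)
S = 334.8 / 142.3
S = 2.3528 mV/unit

2.3528 mV/unit


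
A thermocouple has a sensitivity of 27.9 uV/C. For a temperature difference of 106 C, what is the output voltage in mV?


The thermocouple output V = sensitivity * dT.
V = 27.9 uV/C * 106 C
V = 2957.4 uV
V = 2.957 mV

2.957 mV


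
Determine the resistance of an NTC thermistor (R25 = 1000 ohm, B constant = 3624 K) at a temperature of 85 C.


NTC thermistor equation: Rt = R25 * exp(B * (1/T - 1/T25)).
T in Kelvin: 358.15 K, T25 = 298.15 K
1/T - 1/T25 = 1/358.15 - 1/298.15 = -0.00056189
B * (1/T - 1/T25) = 3624 * -0.00056189 = -2.0363
Rt = 1000 * exp(-2.0363) = 130.5 ohm

130.5 ohm


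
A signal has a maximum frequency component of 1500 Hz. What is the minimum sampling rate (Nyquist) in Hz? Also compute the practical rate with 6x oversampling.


By Nyquist theorem, fs_min = 2 * fmax.
fs_min = 2 * 1500 = 3000 Hz
Practical rate = 6 * fs_min = 6 * 3000 = 18000 Hz

fs_min = 3000 Hz, fs_practical = 18000 Hz


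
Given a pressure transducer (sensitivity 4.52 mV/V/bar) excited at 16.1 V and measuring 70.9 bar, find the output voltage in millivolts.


Output = sensitivity * Vex * P.
Vout = 4.52 * 16.1 * 70.9
Vout = 72.772 * 70.9
Vout = 5159.53 mV

5159.53 mV


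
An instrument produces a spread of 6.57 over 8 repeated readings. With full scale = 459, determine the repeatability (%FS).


Repeatability = (spread / full scale) * 100%.
R = (6.57 / 459) * 100
R = 1.431 %FS

1.431 %FS


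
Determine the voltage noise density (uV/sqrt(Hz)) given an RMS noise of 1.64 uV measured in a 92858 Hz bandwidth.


Noise spectral density = Vrms / sqrt(BW).
NSD = 1.64 / sqrt(92858)
NSD = 1.64 / 304.7261
NSD = 0.0054 uV/sqrt(Hz)

0.0054 uV/sqrt(Hz)


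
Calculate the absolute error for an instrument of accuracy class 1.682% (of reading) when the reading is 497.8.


Absolute error = (accuracy% / 100) * reading.
Error = (1.682 / 100) * 497.8
Error = 0.01682 * 497.8
Error = 8.373

8.373


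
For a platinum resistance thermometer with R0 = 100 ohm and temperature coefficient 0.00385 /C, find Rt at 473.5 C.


The RTD equation: Rt = R0 * (1 + alpha * T).
Rt = 100 * (1 + 0.00385 * 473.5)
Rt = 100 * (1 + 1.822975)
Rt = 100 * 2.822975
Rt = 282.298 ohm

282.298 ohm


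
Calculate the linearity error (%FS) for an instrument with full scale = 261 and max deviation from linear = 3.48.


Linearity error = (max deviation / full scale) * 100%.
Linearity = (3.48 / 261) * 100
Linearity = 1.333 %FS

1.333 %FS


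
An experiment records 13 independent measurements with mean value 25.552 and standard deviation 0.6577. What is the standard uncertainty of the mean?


The standard uncertainty for Type A evaluation is u = s / sqrt(n).
u = 0.6577 / sqrt(13)
u = 0.6577 / 3.6056
u = 0.1824

0.1824


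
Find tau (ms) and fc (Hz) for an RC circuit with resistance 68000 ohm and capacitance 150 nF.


Time constant: tau = R * C.
tau = 68000 * 1.50e-07 = 0.0102 s
tau = 10.2 ms
Cutoff frequency: fc = 1 / (2*pi*R*C).
fc = 1 / (2*pi*0.0102) = 15.6 Hz

tau = 10.2 ms, fc = 15.6 Hz


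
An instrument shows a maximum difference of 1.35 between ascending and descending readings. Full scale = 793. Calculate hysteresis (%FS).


Hysteresis = (max difference / full scale) * 100%.
H = (1.35 / 793) * 100
H = 0.17 %FS

0.17 %FS


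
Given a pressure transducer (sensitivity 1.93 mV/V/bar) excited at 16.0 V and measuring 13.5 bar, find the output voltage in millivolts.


Output = sensitivity * Vex * P.
Vout = 1.93 * 16.0 * 13.5
Vout = 30.88 * 13.5
Vout = 416.88 mV

416.88 mV


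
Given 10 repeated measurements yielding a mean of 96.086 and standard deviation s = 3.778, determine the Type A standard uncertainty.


The standard uncertainty for Type A evaluation is u = s / sqrt(n).
u = 3.778 / sqrt(10)
u = 3.778 / 3.1623
u = 1.1947

1.1947


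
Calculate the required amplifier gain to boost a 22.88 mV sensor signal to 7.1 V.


Gain = Vout / Vin (converting to same units).
G = 7.1 V / 22.88 mV
G = 7100.0 mV / 22.88 mV
G = 310.31

310.31


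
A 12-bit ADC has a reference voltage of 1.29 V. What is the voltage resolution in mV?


The resolution (LSB) of an ADC is Vref / 2^n.
LSB = 1.29 / 2^12
LSB = 1.29 / 4096
LSB = 0.00031494 V = 0.31494141 mV

0.31494141 mV


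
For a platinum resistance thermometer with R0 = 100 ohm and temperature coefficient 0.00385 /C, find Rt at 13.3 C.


The RTD equation: Rt = R0 * (1 + alpha * T).
Rt = 100 * (1 + 0.00385 * 13.3)
Rt = 100 * (1 + 0.051205)
Rt = 100 * 1.051205
Rt = 105.12 ohm

105.12 ohm


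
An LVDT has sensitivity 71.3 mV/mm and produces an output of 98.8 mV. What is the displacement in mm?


Displacement = Vout / sensitivity.
d = 98.8 / 71.3
d = 1.386 mm

1.386 mm


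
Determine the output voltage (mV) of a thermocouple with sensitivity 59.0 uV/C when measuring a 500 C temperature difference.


The thermocouple output V = sensitivity * dT.
V = 59.0 uV/C * 500 C
V = 29500.0 uV
V = 29.5 mV

29.5 mV


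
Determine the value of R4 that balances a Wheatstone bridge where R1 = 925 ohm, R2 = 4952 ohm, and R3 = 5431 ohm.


At balance: R1*R4 = R2*R3, so R4 = R2*R3/R1.
R4 = 4952 * 5431 / 925
R4 = 26894312 / 925
R4 = 29074.93 ohm

29074.93 ohm


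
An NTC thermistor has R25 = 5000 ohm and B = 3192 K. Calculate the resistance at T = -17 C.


NTC thermistor equation: Rt = R25 * exp(B * (1/T - 1/T25)).
T in Kelvin: 256.15 K, T25 = 298.15 K
1/T - 1/T25 = 1/256.15 - 1/298.15 = 0.00054995
B * (1/T - 1/T25) = 3192 * 0.00054995 = 1.7554
Rt = 5000 * exp(1.7554) = 28929.6 ohm

28929.6 ohm


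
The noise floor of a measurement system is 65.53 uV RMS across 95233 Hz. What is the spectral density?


Noise spectral density = Vrms / sqrt(BW).
NSD = 65.53 / sqrt(95233)
NSD = 65.53 / 308.5984
NSD = 0.2123 uV/sqrt(Hz)

0.2123 uV/sqrt(Hz)


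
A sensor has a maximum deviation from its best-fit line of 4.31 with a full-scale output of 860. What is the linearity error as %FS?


Linearity error = (max deviation / full scale) * 100%.
Linearity = (4.31 / 860) * 100
Linearity = 0.501 %FS

0.501 %FS


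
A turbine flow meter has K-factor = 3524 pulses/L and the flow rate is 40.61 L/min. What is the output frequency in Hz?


Frequency = K * Q / 60 (converting L/min to L/s).
f = 3524 * 40.61 / 60
f = 143109.64 / 60
f = 2385.16 Hz

2385.16 Hz


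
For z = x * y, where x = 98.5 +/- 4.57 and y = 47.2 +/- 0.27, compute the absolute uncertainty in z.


For a product z = x*y, the relative uncertainty is:
uz/z = sqrt((ux/x)^2 + (uy/y)^2)
Relative uncertainties: ux/x = 4.57/98.5 = 0.046396
uy/y = 0.27/47.2 = 0.00572
z = 98.5 * 47.2 = 4649.2
uz = 4649.2 * sqrt(0.046396^2 + 0.00572^2) = 217.337

217.337


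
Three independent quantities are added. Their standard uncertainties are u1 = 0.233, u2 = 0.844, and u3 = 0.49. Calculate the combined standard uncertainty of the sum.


For a sum of independent quantities, uc = sqrt(u1^2 + u2^2 + u3^2).
uc = sqrt(0.233^2 + 0.844^2 + 0.49^2)
uc = sqrt(0.054289 + 0.712336 + 0.2401)
uc = 1.0034

1.0034


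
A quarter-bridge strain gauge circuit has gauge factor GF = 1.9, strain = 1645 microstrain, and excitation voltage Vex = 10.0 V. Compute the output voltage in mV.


Quarter bridge output: Vout = (GF * epsilon * Vex) / 4.
Vout = (1.9 * 1645e-6 * 10.0) / 4
Vout = 0.031255 / 4 V
Vout = 0.00781375 V = 7.8137 mV

7.8137 mV


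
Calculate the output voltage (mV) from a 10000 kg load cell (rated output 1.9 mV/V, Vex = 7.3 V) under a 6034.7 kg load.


Vout = rated_output * Vex * (load / capacity).
Vout = 1.9 * 7.3 * (6034.7 / 10000)
Vout = 1.9 * 7.3 * 0.60347
Vout = 8.37 mV

8.37 mV


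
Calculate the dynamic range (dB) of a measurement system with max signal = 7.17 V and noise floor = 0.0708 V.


Dynamic range = 20 * log10(Vmax / Vnoise).
DR = 20 * log10(7.17 / 0.0708)
DR = 20 * log10(101.27)
DR = 40.11 dB

40.11 dB


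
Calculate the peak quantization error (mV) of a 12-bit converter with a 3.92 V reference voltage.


The maximum quantization error is +/- LSB/2.
LSB = Vref / 2^n = 3.92 / 4096 = 0.00095703 V
Max error = LSB / 2 = 0.00095703 / 2 = 0.00047852 V
Max error = 0.4785 mV

0.4785 mV


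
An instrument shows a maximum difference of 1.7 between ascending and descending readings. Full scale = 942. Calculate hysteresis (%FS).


Hysteresis = (max difference / full scale) * 100%.
H = (1.7 / 942) * 100
H = 0.18 %FS

0.18 %FS


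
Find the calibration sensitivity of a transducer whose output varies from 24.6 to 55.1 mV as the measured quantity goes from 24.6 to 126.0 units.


Sensitivity = (y2 - y1) / (x2 - x1).
S = (55.1 - 24.6) / (126.0 - 24.6)
S = 30.5 / 101.4
S = 0.3008 mV/unit

0.3008 mV/unit


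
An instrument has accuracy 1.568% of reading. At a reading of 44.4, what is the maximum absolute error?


Absolute error = (accuracy% / 100) * reading.
Error = (1.568 / 100) * 44.4
Error = 0.01568 * 44.4
Error = 0.6962

0.6962


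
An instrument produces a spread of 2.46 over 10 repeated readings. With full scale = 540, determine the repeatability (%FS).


Repeatability = (spread / full scale) * 100%.
R = (2.46 / 540) * 100
R = 0.456 %FS

0.456 %FS


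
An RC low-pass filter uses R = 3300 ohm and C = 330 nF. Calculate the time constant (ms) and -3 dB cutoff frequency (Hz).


Time constant: tau = R * C.
tau = 3300 * 3.30e-07 = 0.001089 s
tau = 1.089 ms
Cutoff frequency: fc = 1 / (2*pi*R*C).
fc = 1 / (2*pi*0.001089) = 146.15 Hz

tau = 1.089 ms, fc = 146.15 Hz


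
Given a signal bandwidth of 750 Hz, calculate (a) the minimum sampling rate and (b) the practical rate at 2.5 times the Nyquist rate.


By Nyquist theorem, fs_min = 2 * fmax.
fs_min = 2 * 750 = 1500 Hz
Practical rate = 2.5 * fs_min = 2.5 * 1500 = 3750 Hz

fs_min = 1500 Hz, fs_practical = 3750 Hz


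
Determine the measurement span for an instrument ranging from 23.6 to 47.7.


Span = upper range - lower range.
Span = 47.7 - (23.6)
Span = 24.1

24.1


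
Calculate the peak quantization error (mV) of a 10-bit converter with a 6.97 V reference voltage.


The maximum quantization error is +/- LSB/2.
LSB = Vref / 2^n = 6.97 / 1024 = 0.00680664 V
Max error = LSB / 2 = 0.00680664 / 2 = 0.00340332 V
Max error = 3.4033 mV

3.4033 mV


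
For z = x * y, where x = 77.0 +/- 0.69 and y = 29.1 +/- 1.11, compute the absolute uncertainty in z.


For a product z = x*y, the relative uncertainty is:
uz/z = sqrt((ux/x)^2 + (uy/y)^2)
Relative uncertainties: ux/x = 0.69/77.0 = 0.008961
uy/y = 1.11/29.1 = 0.038144
z = 77.0 * 29.1 = 2240.7
uz = 2240.7 * sqrt(0.008961^2 + 0.038144^2) = 87.797

87.797


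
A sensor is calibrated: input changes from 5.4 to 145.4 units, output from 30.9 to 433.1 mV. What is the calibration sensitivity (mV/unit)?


Sensitivity = (y2 - y1) / (x2 - x1).
S = (433.1 - 30.9) / (145.4 - 5.4)
S = 402.2 / 140.0
S = 2.8729 mV/unit

2.8729 mV/unit


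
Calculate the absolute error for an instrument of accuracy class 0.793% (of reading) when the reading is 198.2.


Absolute error = (accuracy% / 100) * reading.
Error = (0.793 / 100) * 198.2
Error = 0.00793 * 198.2
Error = 1.5717

1.5717


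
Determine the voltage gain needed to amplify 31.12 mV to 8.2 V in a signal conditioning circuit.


Gain = Vout / Vin (converting to same units).
G = 8.2 V / 31.12 mV
G = 8200.0 mV / 31.12 mV
G = 263.5

263.5


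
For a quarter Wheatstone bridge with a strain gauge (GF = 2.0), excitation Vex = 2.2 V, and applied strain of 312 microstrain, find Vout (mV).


Quarter bridge output: Vout = (GF * epsilon * Vex) / 4.
Vout = (2.0 * 312e-6 * 2.2) / 4
Vout = 0.0013728 / 4 V
Vout = 0.0003432 V = 0.3432 mV

0.3432 mV


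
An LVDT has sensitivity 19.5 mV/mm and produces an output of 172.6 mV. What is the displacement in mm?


Displacement = Vout / sensitivity.
d = 172.6 / 19.5
d = 8.851 mm

8.851 mm


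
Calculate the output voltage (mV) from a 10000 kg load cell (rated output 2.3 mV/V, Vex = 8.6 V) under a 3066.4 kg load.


Vout = rated_output * Vex * (load / capacity).
Vout = 2.3 * 8.6 * (3066.4 / 10000)
Vout = 2.3 * 8.6 * 0.30664
Vout = 6.065 mV

6.065 mV


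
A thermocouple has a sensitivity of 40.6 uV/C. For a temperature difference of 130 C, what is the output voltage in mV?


The thermocouple output V = sensitivity * dT.
V = 40.6 uV/C * 130 C
V = 5278.0 uV
V = 5.278 mV

5.278 mV


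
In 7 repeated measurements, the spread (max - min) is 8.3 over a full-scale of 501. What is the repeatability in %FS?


Repeatability = (spread / full scale) * 100%.
R = (8.3 / 501) * 100
R = 1.657 %FS

1.657 %FS


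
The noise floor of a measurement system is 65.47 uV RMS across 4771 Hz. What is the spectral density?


Noise spectral density = Vrms / sqrt(BW).
NSD = 65.47 / sqrt(4771)
NSD = 65.47 / 69.0724
NSD = 0.9478 uV/sqrt(Hz)

0.9478 uV/sqrt(Hz)


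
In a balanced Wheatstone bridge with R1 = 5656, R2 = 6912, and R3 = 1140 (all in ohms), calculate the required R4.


At balance: R1*R4 = R2*R3, so R4 = R2*R3/R1.
R4 = 6912 * 1140 / 5656
R4 = 7879680 / 5656
R4 = 1393.15 ohm

1393.15 ohm


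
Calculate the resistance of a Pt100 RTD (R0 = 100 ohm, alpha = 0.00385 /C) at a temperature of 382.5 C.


The RTD equation: Rt = R0 * (1 + alpha * T).
Rt = 100 * (1 + 0.00385 * 382.5)
Rt = 100 * (1 + 1.472625)
Rt = 100 * 2.472625
Rt = 247.262 ohm

247.262 ohm


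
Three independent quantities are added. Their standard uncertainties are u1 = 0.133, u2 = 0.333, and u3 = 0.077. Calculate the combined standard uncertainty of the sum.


For a sum of independent quantities, uc = sqrt(u1^2 + u2^2 + u3^2).
uc = sqrt(0.133^2 + 0.333^2 + 0.077^2)
uc = sqrt(0.017689 + 0.110889 + 0.005929)
uc = 0.3668

0.3668


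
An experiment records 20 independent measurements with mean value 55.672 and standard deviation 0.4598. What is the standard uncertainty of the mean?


The standard uncertainty for Type A evaluation is u = s / sqrt(n).
u = 0.4598 / sqrt(20)
u = 0.4598 / 4.4721
u = 0.1028

0.1028


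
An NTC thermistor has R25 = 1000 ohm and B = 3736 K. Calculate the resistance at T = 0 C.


NTC thermistor equation: Rt = R25 * exp(B * (1/T - 1/T25)).
T in Kelvin: 273.15 K, T25 = 298.15 K
1/T - 1/T25 = 1/273.15 - 1/298.15 = 0.00030698
B * (1/T - 1/T25) = 3736 * 0.00030698 = 1.1469
Rt = 1000 * exp(1.1469) = 3148.3 ohm

3148.3 ohm


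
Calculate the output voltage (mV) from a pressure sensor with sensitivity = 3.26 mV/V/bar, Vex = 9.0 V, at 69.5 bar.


Output = sensitivity * Vex * P.
Vout = 3.26 * 9.0 * 69.5
Vout = 29.34 * 69.5
Vout = 2039.13 mV

2039.13 mV


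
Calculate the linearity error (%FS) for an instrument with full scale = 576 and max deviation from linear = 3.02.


Linearity error = (max deviation / full scale) * 100%.
Linearity = (3.02 / 576) * 100
Linearity = 0.524 %FS

0.524 %FS


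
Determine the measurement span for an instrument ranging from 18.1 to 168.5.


Span = upper range - lower range.
Span = 168.5 - (18.1)
Span = 150.4

150.4


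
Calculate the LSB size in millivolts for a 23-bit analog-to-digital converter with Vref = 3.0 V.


The resolution (LSB) of an ADC is Vref / 2^n.
LSB = 3.0 / 2^23
LSB = 3.0 / 8388608
LSB = 3.6e-07 V = 0.00035763 mV

0.00035763 mV


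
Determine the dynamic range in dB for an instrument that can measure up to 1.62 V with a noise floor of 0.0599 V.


Dynamic range = 20 * log10(Vmax / Vnoise).
DR = 20 * log10(1.62 / 0.0599)
DR = 20 * log10(27.05)
DR = 28.64 dB

28.64 dB


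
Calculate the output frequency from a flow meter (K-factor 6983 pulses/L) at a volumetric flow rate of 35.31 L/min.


Frequency = K * Q / 60 (converting L/min to L/s).
f = 6983 * 35.31 / 60
f = 246569.73 / 60
f = 4109.5 Hz

4109.5 Hz


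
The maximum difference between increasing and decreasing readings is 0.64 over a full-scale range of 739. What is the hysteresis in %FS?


Hysteresis = (max difference / full scale) * 100%.
H = (0.64 / 739) * 100
H = 0.087 %FS

0.087 %FS


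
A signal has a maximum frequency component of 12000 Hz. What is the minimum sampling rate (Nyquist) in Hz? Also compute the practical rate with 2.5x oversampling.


By Nyquist theorem, fs_min = 2 * fmax.
fs_min = 2 * 12000 = 24000 Hz
Practical rate = 2.5 * fs_min = 2.5 * 24000 = 60000 Hz

fs_min = 24000 Hz, fs_practical = 60000 Hz


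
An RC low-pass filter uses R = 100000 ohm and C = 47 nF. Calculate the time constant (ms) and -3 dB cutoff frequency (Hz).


Time constant: tau = R * C.
tau = 100000 * 4.70e-08 = 0.0047 s
tau = 4.7 ms
Cutoff frequency: fc = 1 / (2*pi*R*C).
fc = 1 / (2*pi*0.0047) = 33.86 Hz

tau = 4.7 ms, fc = 33.86 Hz


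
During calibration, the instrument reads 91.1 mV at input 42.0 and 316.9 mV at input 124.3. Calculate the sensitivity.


Sensitivity = (y2 - y1) / (x2 - x1).
S = (316.9 - 91.1) / (124.3 - 42.0)
S = 225.8 / 82.3
S = 2.7436 mV/unit

2.7436 mV/unit


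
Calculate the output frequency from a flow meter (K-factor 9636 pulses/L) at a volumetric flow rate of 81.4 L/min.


Frequency = K * Q / 60 (converting L/min to L/s).
f = 9636 * 81.4 / 60
f = 784370.4 / 60
f = 13072.84 Hz

13072.84 Hz


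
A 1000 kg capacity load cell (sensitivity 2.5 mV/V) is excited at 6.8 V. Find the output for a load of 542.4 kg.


Vout = rated_output * Vex * (load / capacity).
Vout = 2.5 * 6.8 * (542.4 / 1000)
Vout = 2.5 * 6.8 * 0.5424
Vout = 9.221 mV

9.221 mV


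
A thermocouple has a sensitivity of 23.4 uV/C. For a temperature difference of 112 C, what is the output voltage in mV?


The thermocouple output V = sensitivity * dT.
V = 23.4 uV/C * 112 C
V = 2620.8 uV
V = 2.621 mV

2.621 mV


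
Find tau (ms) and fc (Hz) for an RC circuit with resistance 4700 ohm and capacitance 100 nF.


Time constant: tau = R * C.
tau = 4700 * 1.00e-07 = 0.00047 s
tau = 0.47 ms
Cutoff frequency: fc = 1 / (2*pi*R*C).
fc = 1 / (2*pi*0.00047) = 338.63 Hz

tau = 0.47 ms, fc = 338.63 Hz


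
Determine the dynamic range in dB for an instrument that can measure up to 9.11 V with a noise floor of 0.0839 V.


Dynamic range = 20 * log10(Vmax / Vnoise).
DR = 20 * log10(9.11 / 0.0839)
DR = 20 * log10(108.58)
DR = 40.72 dB

40.72 dB


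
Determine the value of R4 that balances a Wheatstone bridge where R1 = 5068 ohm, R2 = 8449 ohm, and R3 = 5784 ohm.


At balance: R1*R4 = R2*R3, so R4 = R2*R3/R1.
R4 = 8449 * 5784 / 5068
R4 = 48869016 / 5068
R4 = 9642.66 ohm

9642.66 ohm


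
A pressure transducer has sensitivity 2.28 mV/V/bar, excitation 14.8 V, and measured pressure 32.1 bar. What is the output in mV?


Output = sensitivity * Vex * P.
Vout = 2.28 * 14.8 * 32.1
Vout = 33.744 * 32.1
Vout = 1083.18 mV

1083.18 mV
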